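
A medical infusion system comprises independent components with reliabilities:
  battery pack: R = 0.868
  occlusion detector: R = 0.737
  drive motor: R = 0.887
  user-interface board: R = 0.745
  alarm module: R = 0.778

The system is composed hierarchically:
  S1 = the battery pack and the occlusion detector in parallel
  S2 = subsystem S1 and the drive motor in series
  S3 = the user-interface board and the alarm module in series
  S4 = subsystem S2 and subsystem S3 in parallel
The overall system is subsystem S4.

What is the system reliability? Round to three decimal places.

Parallel (battery pack and occlusion detector): 1 − (1 − 0.86800)(1 − 0.73700) = 0.96528
Series ([0.96528] and drive motor): 0.96528 × 0.88700 = 0.85620
Series (user-interface board and alarm module): 0.74500 × 0.77800 = 0.57961
Parallel ([0.85620] and [0.57961]): 1 − (1 − 0.85620)(1 − 0.57961) = 0.940

0.940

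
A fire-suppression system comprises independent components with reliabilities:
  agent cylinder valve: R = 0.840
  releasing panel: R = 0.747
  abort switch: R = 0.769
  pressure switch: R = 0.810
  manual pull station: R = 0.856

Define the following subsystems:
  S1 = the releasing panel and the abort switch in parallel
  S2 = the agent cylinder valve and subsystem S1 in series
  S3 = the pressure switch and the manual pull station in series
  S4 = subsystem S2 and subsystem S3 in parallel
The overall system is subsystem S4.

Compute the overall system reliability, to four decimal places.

Parallel (releasing panel and abort switch): 1 − (1 − 0.747000)(1 − 0.769000) = 0.941557
Series (agent cylinder valve and [0.941557]): 0.840000 × 0.941557 = 0.790908
Series (pressure switch and manual pull station): 0.810000 × 0.856000 = 0.693360
Parallel ([0.790908] and [0.693360]): 1 − (1 − 0.790908)(1 − 0.693360) = 0.9359

0.9359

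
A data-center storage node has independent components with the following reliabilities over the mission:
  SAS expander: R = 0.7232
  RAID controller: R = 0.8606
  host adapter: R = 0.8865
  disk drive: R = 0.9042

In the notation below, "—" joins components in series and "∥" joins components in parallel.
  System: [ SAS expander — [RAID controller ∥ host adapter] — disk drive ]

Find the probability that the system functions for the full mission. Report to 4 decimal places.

0.6436

Parallel (RAID controller and host adapter): 1 − (1 − 0.860600)(1 − 0.886500) = 0.984178
Series (SAS expander, [0.984178], and disk drive): 0.723200 × 0.984178 × 0.904200 = 0.6436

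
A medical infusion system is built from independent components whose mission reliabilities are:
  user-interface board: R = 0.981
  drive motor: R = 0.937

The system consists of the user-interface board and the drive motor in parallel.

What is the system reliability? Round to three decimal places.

0.999

Parallel (user-interface board and drive motor): 1 − (1 − 0.98100)(1 − 0.93700) = 0.999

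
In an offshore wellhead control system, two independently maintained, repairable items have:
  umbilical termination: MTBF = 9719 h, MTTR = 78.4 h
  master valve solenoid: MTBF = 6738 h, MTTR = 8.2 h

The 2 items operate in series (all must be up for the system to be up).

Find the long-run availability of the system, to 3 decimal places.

A(umbilical termination) = MTBF/(MTBF+MTTR) = 9719/(9719+78.4) = 0.991998
A(master valve solenoid) = MTBF/(MTBF+MTTR) = 6738/(6738+8.2) = 0.998785
Series availability: 0.991998 × 0.998785 = 0.991

0.991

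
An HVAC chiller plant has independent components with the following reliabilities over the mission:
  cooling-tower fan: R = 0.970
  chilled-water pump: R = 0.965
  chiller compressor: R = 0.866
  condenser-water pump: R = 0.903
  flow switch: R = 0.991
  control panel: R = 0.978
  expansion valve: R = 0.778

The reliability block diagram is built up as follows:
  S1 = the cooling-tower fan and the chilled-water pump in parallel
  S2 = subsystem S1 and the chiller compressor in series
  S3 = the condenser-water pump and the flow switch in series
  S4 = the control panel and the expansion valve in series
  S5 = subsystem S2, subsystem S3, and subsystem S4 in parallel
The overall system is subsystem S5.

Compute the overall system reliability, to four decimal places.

0.9966

Parallel (cooling-tower fan and chilled-water pump): 1 − (1 − 0.970000)(1 − 0.965000) = 0.998950
Series ([0.998950] and chiller compressor): 0.998950 × 0.866000 = 0.865091
Series (condenser-water pump and flow switch): 0.903000 × 0.991000 = 0.894873
Series (control panel and expansion valve): 0.978000 × 0.778000 = 0.760884
Parallel ([0.865091], [0.894873], and [0.760884]): 1 − (1 − 0.865091)(1 − 0.894873)(1 − 0.760884) = 0.9966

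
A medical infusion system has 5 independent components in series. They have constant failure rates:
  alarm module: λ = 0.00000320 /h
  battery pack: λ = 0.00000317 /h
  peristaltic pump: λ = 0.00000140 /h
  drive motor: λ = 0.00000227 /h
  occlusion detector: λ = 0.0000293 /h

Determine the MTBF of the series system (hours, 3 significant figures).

Series of exponential components: λ_sys = Σ λ_i
λ_sys = 0.00000320 + 0.00000317 + 0.00000140 + 0.00000227 + 0.0000293 = 3.9340e-05 /h
MTBF = 1 / λ_sys = 25400 h

25400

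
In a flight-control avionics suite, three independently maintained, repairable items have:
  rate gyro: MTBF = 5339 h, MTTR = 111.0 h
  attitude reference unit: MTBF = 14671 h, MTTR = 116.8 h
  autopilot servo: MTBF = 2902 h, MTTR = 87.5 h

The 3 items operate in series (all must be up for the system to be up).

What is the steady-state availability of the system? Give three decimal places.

0.943

A(rate gyro) = MTBF/(MTBF+MTTR) = 5339/(5339+111.0) = 0.979633
A(attitude reference unit) = MTBF/(MTBF+MTTR) = 14671/(14671+116.8) = 0.992102
A(autopilot servo) = MTBF/(MTBF+MTTR) = 2902/(2902+87.5) = 0.970731
Series availability: 0.979633 × 0.992102 × 0.970731 = 0.943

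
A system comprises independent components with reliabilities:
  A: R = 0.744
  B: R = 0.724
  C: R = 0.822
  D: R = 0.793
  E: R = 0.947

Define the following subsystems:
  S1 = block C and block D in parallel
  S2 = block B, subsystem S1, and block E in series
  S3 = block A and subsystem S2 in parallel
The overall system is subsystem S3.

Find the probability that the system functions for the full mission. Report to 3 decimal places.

Parallel (C and D): 1 − (1 − 0.82200)(1 − 0.79300) = 0.96315
Series (B, [0.96315], and E): 0.72400 × 0.96315 × 0.94700 = 0.66036
Parallel (A and [0.66036]): 1 − (1 − 0.74400)(1 − 0.66036) = 0.913

0.913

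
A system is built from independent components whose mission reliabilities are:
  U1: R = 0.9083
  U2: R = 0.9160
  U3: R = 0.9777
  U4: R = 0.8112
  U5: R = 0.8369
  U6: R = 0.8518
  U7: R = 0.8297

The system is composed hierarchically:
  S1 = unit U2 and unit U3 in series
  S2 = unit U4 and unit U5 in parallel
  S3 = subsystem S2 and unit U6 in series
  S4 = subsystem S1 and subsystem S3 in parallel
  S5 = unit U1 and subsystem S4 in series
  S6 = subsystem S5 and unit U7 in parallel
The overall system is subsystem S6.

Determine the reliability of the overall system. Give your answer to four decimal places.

Series (U2 and U3): 0.916000 × 0.977700 = 0.895573
Parallel (U4 and U5): 1 − (1 − 0.811200)(1 − 0.836900) = 0.969207
Series ([0.969207] and U6): 0.969207 × 0.851800 = 0.825571
Parallel ([0.895573] and [0.825571]): 1 − (1 − 0.895573)(1 − 0.825571) = 0.981785
Series (U1 and [0.981785]): 0.908300 × 0.981785 = 0.891755
Parallel ([0.891755] and U7): 1 − (1 − 0.891755)(1 − 0.829700) = 0.9816

0.9816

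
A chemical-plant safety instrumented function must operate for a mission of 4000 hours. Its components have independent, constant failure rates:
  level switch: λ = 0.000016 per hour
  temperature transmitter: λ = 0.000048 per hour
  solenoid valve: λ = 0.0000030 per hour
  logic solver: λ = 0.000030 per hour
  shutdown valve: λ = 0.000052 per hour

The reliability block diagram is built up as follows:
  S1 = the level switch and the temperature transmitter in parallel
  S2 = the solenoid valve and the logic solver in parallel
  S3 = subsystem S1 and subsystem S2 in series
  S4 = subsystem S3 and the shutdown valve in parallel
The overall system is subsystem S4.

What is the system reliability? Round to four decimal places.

R(level switch) = exp(−0.000016 × 4000) = 0.938005
R(temperature transmitter) = exp(−0.000048 × 4000) = 0.825307
R(solenoid valve) = exp(−0.0000030 × 4000) = 0.988072
R(logic solver) = exp(−0.000030 × 4000) = 0.886920
R(shutdown valve) = exp(−0.000052 × 4000) = 0.812207
Parallel (level switch and temperature transmitter): 1 − (1 − 0.938005)(1 − 0.825307) = 0.989170
Parallel (solenoid valve and logic solver): 1 − (1 − 0.988072)(1 − 0.886920) = 0.998651
Series ([0.989170] and [0.998651]): 0.989170 × 0.998651 = 0.987836
Parallel ([0.987836] and shutdown valve): 1 − (1 − 0.987836)(1 − 0.812207) = 0.9977

0.9977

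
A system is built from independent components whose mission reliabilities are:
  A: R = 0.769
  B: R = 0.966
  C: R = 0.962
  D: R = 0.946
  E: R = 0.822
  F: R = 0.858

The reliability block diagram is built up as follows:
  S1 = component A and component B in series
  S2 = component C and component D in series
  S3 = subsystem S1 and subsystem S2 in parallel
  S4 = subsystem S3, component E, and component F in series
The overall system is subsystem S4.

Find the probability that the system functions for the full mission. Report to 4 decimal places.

0.6890

Series (A and B): 0.769000 × 0.966000 = 0.742854
Series (C and D): 0.962000 × 0.946000 = 0.910052
Parallel ([0.742854] and [0.910052]): 1 − (1 − 0.742854)(1 − 0.910052) = 0.976870
Series ([0.976870], E, and F): 0.976870 × 0.822000 × 0.858000 = 0.6890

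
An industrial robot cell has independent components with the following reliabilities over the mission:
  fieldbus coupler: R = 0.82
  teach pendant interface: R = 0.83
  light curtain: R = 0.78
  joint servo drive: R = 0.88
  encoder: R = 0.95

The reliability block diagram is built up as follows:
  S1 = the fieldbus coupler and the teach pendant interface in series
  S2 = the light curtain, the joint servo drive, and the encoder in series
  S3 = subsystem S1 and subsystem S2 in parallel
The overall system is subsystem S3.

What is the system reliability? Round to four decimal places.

0.8889

Series (fieldbus coupler and teach pendant interface): 0.820000 × 0.830000 = 0.680600
Series (light curtain, joint servo drive, and encoder): 0.780000 × 0.880000 × 0.950000 = 0.652080
Parallel ([0.680600] and [0.652080]): 1 − (1 − 0.680600)(1 − 0.652080) = 0.8889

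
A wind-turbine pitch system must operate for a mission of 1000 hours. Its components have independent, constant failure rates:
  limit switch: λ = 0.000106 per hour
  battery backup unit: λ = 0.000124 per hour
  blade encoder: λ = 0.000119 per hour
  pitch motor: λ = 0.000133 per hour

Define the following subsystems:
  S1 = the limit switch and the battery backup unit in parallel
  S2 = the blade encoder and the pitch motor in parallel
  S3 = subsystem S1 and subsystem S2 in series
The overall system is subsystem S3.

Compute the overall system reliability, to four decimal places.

R(limit switch) = exp(−0.000106 × 1000) = 0.899425
R(battery backup unit) = exp(−0.000124 × 1000) = 0.883380
R(blade encoder) = exp(−0.000119 × 1000) = 0.887808
R(pitch motor) = exp(−0.000133 × 1000) = 0.875465
Parallel (limit switch and battery backup unit): 1 − (1 − 0.899425)(1 − 0.883380) = 0.988271
Parallel (blade encoder and pitch motor): 1 − (1 − 0.887808)(1 − 0.875465) = 0.986028
Series ([0.988271] and [0.986028]): 0.988271 × 0.986028 = 0.9745

0.9745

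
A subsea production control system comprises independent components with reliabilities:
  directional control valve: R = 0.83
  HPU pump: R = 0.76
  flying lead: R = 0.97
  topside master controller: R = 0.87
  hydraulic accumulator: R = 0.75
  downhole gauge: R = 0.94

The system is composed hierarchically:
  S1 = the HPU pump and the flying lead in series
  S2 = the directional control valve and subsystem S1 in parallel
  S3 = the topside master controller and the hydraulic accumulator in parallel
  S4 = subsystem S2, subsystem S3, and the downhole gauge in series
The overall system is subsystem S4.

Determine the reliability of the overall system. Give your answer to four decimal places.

Series (HPU pump and flying lead): 0.760000 × 0.970000 = 0.737200
Parallel (directional control valve and [0.737200]): 1 − (1 − 0.830000)(1 − 0.737200) = 0.955324
Parallel (topside master controller and hydraulic accumulator): 1 − (1 − 0.870000)(1 − 0.750000) = 0.967500
Series ([0.955324], [0.967500], and downhole gauge): 0.955324 × 0.967500 × 0.940000 = 0.8688

0.8688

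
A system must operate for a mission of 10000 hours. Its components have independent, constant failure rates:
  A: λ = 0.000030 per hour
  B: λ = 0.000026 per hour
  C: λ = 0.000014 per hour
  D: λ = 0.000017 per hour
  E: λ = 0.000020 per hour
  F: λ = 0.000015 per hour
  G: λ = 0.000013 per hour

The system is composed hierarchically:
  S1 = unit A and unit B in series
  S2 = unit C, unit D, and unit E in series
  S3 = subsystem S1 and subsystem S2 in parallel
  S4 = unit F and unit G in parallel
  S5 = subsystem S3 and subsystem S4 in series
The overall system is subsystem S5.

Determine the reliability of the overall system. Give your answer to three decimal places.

R(A) = exp(−0.000030 × 10000) = 0.74082
R(B) = exp(−0.000026 × 10000) = 0.77105
R(C) = exp(−0.000014 × 10000) = 0.86936
R(D) = exp(−0.000017 × 10000) = 0.84366
R(E) = exp(−0.000020 × 10000) = 0.81873
R(F) = exp(−0.000015 × 10000) = 0.86071
R(G) = exp(−0.000013 × 10000) = 0.87810
Series (A and B): 0.74082 × 0.77105 = 0.57121
Series (C, D, and E): 0.86936 × 0.84366 × 0.81873 = 0.60049
Parallel ([0.57121] and [0.60049]): 1 − (1 − 0.57121)(1 − 0.60049) = 0.82869
Parallel (F and G): 1 − (1 − 0.86071)(1 − 0.87810) = 0.98302
Series ([0.82869] and [0.98302]): 0.82869 × 0.98302 = 0.815

0.815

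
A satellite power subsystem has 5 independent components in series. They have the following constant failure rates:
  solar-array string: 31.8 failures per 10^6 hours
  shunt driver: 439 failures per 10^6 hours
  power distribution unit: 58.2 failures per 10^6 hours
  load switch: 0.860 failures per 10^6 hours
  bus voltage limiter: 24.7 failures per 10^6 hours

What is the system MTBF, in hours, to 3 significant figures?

Series of exponential components: λ_sys = Σ λ_i
λ_sys = 0.0000318 + 0.000439 + 0.0000582 + 0.000000860 + 0.0000247 = 5.5456e-04 /h
MTBF = 1 / λ_sys = 1800 h

1800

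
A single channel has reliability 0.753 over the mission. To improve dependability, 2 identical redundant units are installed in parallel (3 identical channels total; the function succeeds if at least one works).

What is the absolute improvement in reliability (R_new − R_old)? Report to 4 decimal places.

R_before = 0.753
R_after = 1 − (1 − 0.753)^3 = 0.9849
ΔR = 0.9849 − 0.753 = 0.2319

0.2319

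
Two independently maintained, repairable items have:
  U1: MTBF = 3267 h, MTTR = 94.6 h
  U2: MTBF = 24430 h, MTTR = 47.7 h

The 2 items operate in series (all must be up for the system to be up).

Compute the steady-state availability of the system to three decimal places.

0.970

A(U1) = MTBF/(MTBF+MTTR) = 3267/(3267+94.6) = 0.971859
A(U2) = MTBF/(MTBF+MTTR) = 24430/(24430+47.7) = 0.998051
Series availability: 0.971859 × 0.998051 = 0.970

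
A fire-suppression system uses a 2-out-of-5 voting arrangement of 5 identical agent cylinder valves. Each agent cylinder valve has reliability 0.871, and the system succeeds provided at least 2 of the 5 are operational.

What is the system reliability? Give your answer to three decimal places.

R = Σ_{i=2}^{5} C(5,i) p^i (1−p)^{5−i} with p = 0.871
C(5,2)·0.871^2·0.129^3 = 0.01629
C(5,3)·0.871^3·0.129^2 = 0.10996
C(5,4)·0.871^4·0.129^1 = 0.37122
C(5,5)·0.871^5·0.129^0 = 0.50129
Sum = 0.999

0.999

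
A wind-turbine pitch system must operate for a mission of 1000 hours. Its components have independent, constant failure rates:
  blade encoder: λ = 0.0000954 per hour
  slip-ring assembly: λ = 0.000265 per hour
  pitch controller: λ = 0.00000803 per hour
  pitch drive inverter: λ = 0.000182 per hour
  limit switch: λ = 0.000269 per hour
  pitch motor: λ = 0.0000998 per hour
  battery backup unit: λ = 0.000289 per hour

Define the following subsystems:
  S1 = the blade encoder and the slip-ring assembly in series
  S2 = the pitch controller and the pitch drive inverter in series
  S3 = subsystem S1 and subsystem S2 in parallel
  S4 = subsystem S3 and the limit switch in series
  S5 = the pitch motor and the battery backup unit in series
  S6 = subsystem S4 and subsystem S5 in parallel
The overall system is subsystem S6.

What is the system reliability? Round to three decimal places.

0.911

R(blade encoder) = exp(−0.0000954 × 1000) = 0.90901
R(slip-ring assembly) = exp(−0.000265 × 1000) = 0.76721
R(pitch controller) = exp(−0.00000803 × 1000) = 0.99200
R(pitch drive inverter) = exp(−0.000182 × 1000) = 0.83360
R(limit switch) = exp(−0.000269 × 1000) = 0.76414
R(pitch motor) = exp(−0.0000998 × 1000) = 0.90502
R(battery backup unit) = exp(−0.000289 × 1000) = 0.74901
Series (blade encoder and slip-ring assembly): 0.90901 × 0.76721 = 0.69740
Series (pitch controller and pitch drive inverter): 0.99200 × 0.83360 = 0.82693
Parallel ([0.69740] and [0.82693]): 1 − (1 − 0.69740)(1 − 0.82693) = 0.94763
Series ([0.94763] and limit switch): 0.94763 × 0.76414 = 0.72412
Series (pitch motor and battery backup unit): 0.90502 × 0.74901 = 0.67787
Parallel ([0.72412] and [0.67787]): 1 − (1 − 0.72412)(1 − 0.67787) = 0.911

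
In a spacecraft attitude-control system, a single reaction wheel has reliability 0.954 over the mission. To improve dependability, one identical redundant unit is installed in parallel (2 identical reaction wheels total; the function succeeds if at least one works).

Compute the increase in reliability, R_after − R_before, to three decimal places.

R_before = 0.954
R_after = 1 − (1 − 0.954)^2 = 0.998
ΔR = 0.998 − 0.954 = 0.044

0.044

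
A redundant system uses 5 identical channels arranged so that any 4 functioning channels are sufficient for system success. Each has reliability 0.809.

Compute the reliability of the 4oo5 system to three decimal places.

R = Σ_{i=4}^{5} C(5,i) p^i (1−p)^{5−i} with p = 0.809
C(5,4)·0.809^4·0.191^1 = 0.40907
C(5,5)·0.809^5·0.191^0 = 0.34653
Sum = 0.756

0.756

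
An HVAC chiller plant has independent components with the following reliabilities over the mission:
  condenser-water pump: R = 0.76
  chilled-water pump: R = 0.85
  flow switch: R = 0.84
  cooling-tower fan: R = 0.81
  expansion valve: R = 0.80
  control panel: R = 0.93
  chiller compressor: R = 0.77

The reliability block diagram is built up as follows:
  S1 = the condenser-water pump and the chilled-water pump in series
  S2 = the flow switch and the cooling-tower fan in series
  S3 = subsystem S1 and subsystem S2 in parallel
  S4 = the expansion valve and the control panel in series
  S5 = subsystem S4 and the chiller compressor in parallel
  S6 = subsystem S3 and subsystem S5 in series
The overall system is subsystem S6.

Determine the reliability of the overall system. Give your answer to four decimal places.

Series (condenser-water pump and chilled-water pump): 0.760000 × 0.850000 = 0.646000
Series (flow switch and cooling-tower fan): 0.840000 × 0.810000 = 0.680400
Parallel ([0.646000] and [0.680400]): 1 − (1 − 0.646000)(1 − 0.680400) = 0.886862
Series (expansion valve and control panel): 0.800000 × 0.930000 = 0.744000
Parallel ([0.744000] and chiller compressor): 1 − (1 − 0.744000)(1 − 0.770000) = 0.941120
Series ([0.886862] and [0.941120]): 0.886862 × 0.941120 = 0.8346

0.8346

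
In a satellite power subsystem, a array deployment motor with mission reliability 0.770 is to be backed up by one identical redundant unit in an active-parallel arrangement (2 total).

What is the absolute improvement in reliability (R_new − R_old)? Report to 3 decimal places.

0.177

R_before = 0.770
R_after = 1 − (1 − 0.770)^2 = 0.947
ΔR = 0.947 − 0.770 = 0.177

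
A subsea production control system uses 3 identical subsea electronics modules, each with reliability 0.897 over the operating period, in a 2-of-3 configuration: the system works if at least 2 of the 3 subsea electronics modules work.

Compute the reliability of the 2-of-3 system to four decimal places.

0.9704

R = Σ_{i=2}^{3} C(3,i) p^i (1−p)^{3−i} with p = 0.897
C(3,2)·0.897^2·0.103^1 = 0.248624
C(3,3)·0.897^3·0.103^0 = 0.721734
Sum = 0.9704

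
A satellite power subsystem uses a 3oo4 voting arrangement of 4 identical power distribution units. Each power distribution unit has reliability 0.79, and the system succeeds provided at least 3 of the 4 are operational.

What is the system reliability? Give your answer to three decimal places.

0.804

R = Σ_{i=3}^{4} C(4,i) p^i (1−p)^{4−i} with p = 0.79
C(4,3)·0.79^3·0.21^1 = 0.41415
C(4,4)·0.79^4·0.21^0 = 0.38950
Sum = 0.804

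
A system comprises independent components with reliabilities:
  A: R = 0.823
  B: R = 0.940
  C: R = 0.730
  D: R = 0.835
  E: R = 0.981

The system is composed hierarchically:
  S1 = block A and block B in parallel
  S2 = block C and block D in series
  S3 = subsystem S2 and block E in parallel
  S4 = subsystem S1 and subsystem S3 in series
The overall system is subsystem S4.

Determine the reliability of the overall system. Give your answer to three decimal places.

Parallel (A and B): 1 − (1 − 0.82300)(1 − 0.94000) = 0.98938
Series (C and D): 0.73000 × 0.83500 = 0.60955
Parallel ([0.60955] and E): 1 − (1 − 0.60955)(1 − 0.98100) = 0.99258
Series ([0.98938] and [0.99258]): 0.98938 × 0.99258 = 0.982

0.982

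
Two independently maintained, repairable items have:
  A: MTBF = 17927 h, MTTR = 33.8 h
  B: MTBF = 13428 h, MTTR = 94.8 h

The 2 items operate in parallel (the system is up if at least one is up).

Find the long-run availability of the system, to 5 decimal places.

0.99999

A(A) = MTBF/(MTBF+MTTR) = 17927/(17927+33.8) = 0.998118
A(B) = MTBF/(MTBF+MTTR) = 13428/(13428+94.8) = 0.992990
Parallel availability: 1 − (1 − 0.998118)(1 − 0.992990) = 0.99999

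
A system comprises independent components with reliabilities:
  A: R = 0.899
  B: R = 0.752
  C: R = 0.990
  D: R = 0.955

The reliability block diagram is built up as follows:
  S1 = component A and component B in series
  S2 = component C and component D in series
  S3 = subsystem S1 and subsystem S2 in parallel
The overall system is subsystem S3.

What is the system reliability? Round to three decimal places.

Series (A and B): 0.89900 × 0.75200 = 0.67605
Series (C and D): 0.99000 × 0.95500 = 0.94545
Parallel ([0.67605] and [0.94545]): 1 − (1 − 0.67605)(1 − 0.94545) = 0.982

0.982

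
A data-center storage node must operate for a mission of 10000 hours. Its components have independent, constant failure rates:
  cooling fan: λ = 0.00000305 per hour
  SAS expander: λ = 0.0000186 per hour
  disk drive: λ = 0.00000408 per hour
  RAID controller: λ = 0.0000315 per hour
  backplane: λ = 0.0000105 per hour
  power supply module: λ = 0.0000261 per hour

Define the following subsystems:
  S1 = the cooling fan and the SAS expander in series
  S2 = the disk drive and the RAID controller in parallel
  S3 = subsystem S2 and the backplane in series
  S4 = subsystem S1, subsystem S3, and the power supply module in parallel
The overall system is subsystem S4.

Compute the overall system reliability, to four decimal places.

0.9951

R(cooling fan) = exp(−0.00000305 × 10000) = 0.969960
R(SAS expander) = exp(−0.0000186 × 10000) = 0.830274
R(disk drive) = exp(−0.00000408 × 10000) = 0.960021
R(RAID controller) = exp(−0.0000315 × 10000) = 0.729789
R(backplane) = exp(−0.0000105 × 10000) = 0.900325
R(power supply module) = exp(−0.0000261 × 10000) = 0.770281
Series (cooling fan and SAS expander): 0.969960 × 0.830274 = 0.805333
Parallel (disk drive and RAID controller): 1 − (1 − 0.960021)(1 − 0.729789) = 0.989197
Series ([0.989197] and backplane): 0.989197 × 0.900325 = 0.890599
Parallel ([0.805333], [0.890599], and power supply module): 1 − (1 − 0.805333)(1 − 0.890599)(1 − 0.770281) = 0.9951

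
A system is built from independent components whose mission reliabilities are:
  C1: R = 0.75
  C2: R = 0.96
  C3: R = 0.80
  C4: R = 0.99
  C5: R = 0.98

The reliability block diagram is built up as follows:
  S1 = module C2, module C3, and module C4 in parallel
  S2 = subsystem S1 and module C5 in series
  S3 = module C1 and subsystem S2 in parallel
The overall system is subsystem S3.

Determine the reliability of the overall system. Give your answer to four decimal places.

Parallel (C2, C3, and C4): 1 − (1 − 0.960000)(1 − 0.800000)(1 − 0.990000) = 0.999920
Series ([0.999920] and C5): 0.999920 × 0.980000 = 0.979922
Parallel (C1 and [0.979922]): 1 − (1 − 0.750000)(1 − 0.979922) = 0.9950

0.9950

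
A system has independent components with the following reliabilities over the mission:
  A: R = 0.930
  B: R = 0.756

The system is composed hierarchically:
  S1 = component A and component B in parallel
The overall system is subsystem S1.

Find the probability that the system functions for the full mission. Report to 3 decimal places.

Parallel (A and B): 1 − (1 − 0.93000)(1 − 0.75600) = 0.983

0.983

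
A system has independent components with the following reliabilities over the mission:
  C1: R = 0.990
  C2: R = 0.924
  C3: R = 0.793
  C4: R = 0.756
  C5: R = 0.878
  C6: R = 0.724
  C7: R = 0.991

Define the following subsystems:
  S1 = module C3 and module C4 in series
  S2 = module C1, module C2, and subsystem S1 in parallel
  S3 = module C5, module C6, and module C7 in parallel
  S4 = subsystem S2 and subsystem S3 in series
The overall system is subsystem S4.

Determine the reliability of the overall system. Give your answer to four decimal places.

0.9994

Series (C3 and C4): 0.793000 × 0.756000 = 0.599508
Parallel (C1, C2, and [0.599508]): 1 − (1 − 0.990000)(1 − 0.924000)(1 − 0.599508) = 0.999696
Parallel (C5, C6, and C7): 1 − (1 − 0.878000)(1 − 0.724000)(1 − 0.991000) = 0.999697
Series ([0.999696] and [0.999697]): 0.999696 × 0.999697 = 0.9994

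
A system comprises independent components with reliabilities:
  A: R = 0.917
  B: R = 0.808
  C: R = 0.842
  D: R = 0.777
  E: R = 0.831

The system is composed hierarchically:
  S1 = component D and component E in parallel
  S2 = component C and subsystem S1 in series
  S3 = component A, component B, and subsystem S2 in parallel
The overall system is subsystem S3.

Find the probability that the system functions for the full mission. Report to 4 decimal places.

Parallel (D and E): 1 − (1 − 0.777000)(1 − 0.831000) = 0.962313
Series (C and [0.962313]): 0.842000 × 0.962313 = 0.810268
Parallel (A, B, and [0.810268]): 1 − (1 − 0.917000)(1 − 0.808000)(1 − 0.810268) = 0.9970

0.9970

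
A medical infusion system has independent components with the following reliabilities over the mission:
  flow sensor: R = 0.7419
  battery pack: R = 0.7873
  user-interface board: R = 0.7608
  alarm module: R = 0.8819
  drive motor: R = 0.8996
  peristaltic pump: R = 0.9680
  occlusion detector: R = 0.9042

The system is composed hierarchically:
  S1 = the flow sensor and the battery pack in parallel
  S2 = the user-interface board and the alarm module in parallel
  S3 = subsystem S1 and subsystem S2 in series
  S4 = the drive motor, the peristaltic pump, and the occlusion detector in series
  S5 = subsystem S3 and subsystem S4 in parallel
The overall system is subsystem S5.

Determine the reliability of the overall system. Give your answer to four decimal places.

Parallel (flow sensor and battery pack): 1 − (1 − 0.741900)(1 − 0.787300) = 0.945102
Parallel (user-interface board and alarm module): 1 − (1 − 0.760800)(1 − 0.881900) = 0.971750
Series ([0.945102] and [0.971750]): 0.945102 × 0.971750 = 0.918403
Series (drive motor, peristaltic pump, and occlusion detector): 0.899600 × 0.968000 × 0.904200 = 0.787389
Parallel ([0.918403] and [0.787389]): 1 − (1 − 0.918403)(1 − 0.787389) = 0.9827

0.9827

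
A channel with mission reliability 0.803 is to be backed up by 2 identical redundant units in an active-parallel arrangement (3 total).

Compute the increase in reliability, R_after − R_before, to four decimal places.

R_before = 0.803
R_after = 1 − (1 − 0.803)^3 = 0.9924
ΔR = 0.9924 − 0.803 = 0.1894

0.1894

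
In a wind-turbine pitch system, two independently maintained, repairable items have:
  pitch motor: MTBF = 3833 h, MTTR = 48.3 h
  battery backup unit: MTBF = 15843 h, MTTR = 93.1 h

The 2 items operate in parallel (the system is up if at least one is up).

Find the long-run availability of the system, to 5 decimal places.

0.99993

A(pitch motor) = MTBF/(MTBF+MTTR) = 3833/(3833+48.3) = 0.987556
A(battery backup unit) = MTBF/(MTBF+MTTR) = 15843/(15843+93.1) = 0.994158
Parallel availability: 1 − (1 − 0.987556)(1 − 0.994158) = 0.99993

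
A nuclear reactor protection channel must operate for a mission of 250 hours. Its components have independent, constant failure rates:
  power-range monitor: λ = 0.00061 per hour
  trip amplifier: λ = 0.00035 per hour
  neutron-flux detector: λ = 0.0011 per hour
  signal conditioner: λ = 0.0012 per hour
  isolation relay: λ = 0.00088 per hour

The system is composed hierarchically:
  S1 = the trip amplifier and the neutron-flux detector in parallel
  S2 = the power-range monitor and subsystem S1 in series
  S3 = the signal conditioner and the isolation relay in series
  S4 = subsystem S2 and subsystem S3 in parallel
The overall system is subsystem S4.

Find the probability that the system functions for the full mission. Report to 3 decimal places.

0.936

R(power-range monitor) = exp(−0.00061 × 250) = 0.85856
R(trip amplifier) = exp(−0.00035 × 250) = 0.91622
R(neutron-flux detector) = exp(−0.0011 × 250) = 0.75957
R(signal conditioner) = exp(−0.0012 × 250) = 0.74082
R(isolation relay) = exp(−0.00088 × 250) = 0.80252
Parallel (trip amplifier and neutron-flux detector): 1 − (1 − 0.91622)(1 − 0.75957) = 0.97986
Series (power-range monitor and [0.97986]): 0.85856 × 0.97986 = 0.84127
Series (signal conditioner and isolation relay): 0.74082 × 0.80252 = 0.59452
Parallel ([0.84127] and [0.59452]): 1 − (1 − 0.84127)(1 − 0.59452) = 0.936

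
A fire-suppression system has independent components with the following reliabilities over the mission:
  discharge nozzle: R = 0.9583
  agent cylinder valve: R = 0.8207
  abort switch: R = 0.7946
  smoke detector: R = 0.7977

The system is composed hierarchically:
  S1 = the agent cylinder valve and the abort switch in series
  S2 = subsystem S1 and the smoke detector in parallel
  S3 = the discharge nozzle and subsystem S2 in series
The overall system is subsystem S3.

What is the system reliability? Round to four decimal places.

Series (agent cylinder valve and abort switch): 0.820700 × 0.794600 = 0.652128
Parallel ([0.652128] and smoke detector): 1 − (1 − 0.652128)(1 − 0.797700) = 0.929625
Series (discharge nozzle and [0.929625]): 0.958300 × 0.929625 = 0.8909

0.8909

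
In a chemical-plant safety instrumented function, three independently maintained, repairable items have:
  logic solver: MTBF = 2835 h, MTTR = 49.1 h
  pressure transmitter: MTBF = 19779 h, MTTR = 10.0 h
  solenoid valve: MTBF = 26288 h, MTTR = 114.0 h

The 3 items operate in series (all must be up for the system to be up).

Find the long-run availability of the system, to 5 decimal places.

0.97824

A(logic solver) = MTBF/(MTBF+MTTR) = 2835/(2835+49.1) = 0.982976
A(pressure transmitter) = MTBF/(MTBF+MTTR) = 19779/(19779+10.0) = 0.999495
A(solenoid valve) = MTBF/(MTBF+MTTR) = 26288/(26288+114.0) = 0.995682
Series availability: 0.982976 × 0.999495 × 0.995682 = 0.97824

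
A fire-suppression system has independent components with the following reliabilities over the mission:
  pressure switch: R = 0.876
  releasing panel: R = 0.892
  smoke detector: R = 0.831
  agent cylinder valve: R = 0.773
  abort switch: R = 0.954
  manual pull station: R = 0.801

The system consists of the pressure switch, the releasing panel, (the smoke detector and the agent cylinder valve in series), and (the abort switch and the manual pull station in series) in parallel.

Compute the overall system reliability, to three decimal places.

0.999

Series (smoke detector and agent cylinder valve): 0.83100 × 0.77300 = 0.64236
Series (abort switch and manual pull station): 0.95400 × 0.80100 = 0.76415
Parallel (pressure switch, releasing panel, [0.64236], and [0.76415]): 1 − (1 − 0.87600)(1 − 0.89200)(1 − 0.64236)(1 − 0.76415) = 0.999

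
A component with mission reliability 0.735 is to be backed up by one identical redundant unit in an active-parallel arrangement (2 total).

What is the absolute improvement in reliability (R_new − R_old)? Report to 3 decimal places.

R_before = 0.735
R_after = 1 − (1 − 0.735)^2 = 0.930
ΔR = 0.930 − 0.735 = 0.195

0.195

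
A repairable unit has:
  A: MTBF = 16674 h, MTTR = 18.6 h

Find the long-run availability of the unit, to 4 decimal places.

A(A) = MTBF/(MTBF+MTTR) = 16674/(16674+18.6) = 0.9989

0.9989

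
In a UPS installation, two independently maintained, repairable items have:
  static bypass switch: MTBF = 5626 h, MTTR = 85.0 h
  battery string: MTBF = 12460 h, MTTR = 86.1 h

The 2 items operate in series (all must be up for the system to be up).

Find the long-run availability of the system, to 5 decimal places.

A(static bypass switch) = MTBF/(MTBF+MTTR) = 5626/(5626+85.0) = 0.985116
A(battery string) = MTBF/(MTBF+MTTR) = 12460/(12460+86.1) = 0.993137
Series availability: 0.985116 × 0.993137 = 0.97836

0.97836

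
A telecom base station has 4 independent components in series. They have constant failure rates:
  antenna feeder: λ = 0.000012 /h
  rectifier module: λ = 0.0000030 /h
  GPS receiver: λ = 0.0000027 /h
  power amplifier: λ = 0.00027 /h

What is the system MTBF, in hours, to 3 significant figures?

3480

Series of exponential components: λ_sys = Σ λ_i
λ_sys = 0.000012 + 0.0000030 + 0.0000027 + 0.00027 = 2.8770e-04 /h
MTBF = 1 / λ_sys = 3480 h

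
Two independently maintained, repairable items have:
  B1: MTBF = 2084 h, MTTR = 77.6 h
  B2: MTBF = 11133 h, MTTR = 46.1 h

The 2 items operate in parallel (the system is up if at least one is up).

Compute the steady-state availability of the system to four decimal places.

0.9999

A(B1) = MTBF/(MTBF+MTTR) = 2084/(2084+77.6) = 0.964101
A(B2) = MTBF/(MTBF+MTTR) = 11133/(11133+46.1) = 0.995876
Parallel availability: 1 − (1 − 0.964101)(1 − 0.995876) = 0.9999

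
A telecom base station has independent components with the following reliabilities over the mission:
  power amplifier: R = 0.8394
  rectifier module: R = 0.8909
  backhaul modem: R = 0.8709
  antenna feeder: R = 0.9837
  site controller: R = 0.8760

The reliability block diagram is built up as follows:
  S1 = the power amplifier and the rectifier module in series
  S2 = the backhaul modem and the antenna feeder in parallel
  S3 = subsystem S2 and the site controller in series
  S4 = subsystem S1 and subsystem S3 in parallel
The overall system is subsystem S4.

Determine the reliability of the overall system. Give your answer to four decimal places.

Series (power amplifier and rectifier module): 0.839400 × 0.890900 = 0.747821
Parallel (backhaul modem and antenna feeder): 1 − (1 − 0.870900)(1 − 0.983700) = 0.997896
Series ([0.997896] and site controller): 0.997896 × 0.876000 = 0.874157
Parallel ([0.747821] and [0.874157]): 1 − (1 − 0.747821)(1 − 0.874157) = 0.9683

0.9683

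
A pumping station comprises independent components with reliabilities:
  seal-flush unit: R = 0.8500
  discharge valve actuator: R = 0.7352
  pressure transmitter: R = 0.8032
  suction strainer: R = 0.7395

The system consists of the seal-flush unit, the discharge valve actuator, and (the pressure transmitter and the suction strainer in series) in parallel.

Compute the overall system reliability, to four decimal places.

Series (pressure transmitter and suction strainer): 0.803200 × 0.739500 = 0.593966
Parallel (seal-flush unit, discharge valve actuator, and [0.593966]): 1 − (1 − 0.850000)(1 − 0.735200)(1 − 0.593966) = 0.9839

0.9839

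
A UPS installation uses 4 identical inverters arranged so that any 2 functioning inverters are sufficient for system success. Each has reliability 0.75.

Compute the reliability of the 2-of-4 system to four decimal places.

R = Σ_{i=2}^{4} C(4,i) p^i (1−p)^{4−i} with p = 0.75
C(4,2)·0.75^2·0.25^2 = 0.210938
C(4,3)·0.75^3·0.25^1 = 0.421875
C(4,4)·0.75^4·0.25^0 = 0.316406
Sum = 0.9492

0.9492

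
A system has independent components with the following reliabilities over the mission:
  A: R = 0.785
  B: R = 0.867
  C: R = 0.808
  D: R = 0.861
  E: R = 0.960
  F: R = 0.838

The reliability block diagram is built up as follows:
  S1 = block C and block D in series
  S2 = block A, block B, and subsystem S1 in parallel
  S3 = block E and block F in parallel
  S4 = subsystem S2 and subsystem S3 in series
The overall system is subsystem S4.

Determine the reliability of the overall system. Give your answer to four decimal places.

0.9849

Series (C and D): 0.808000 × 0.861000 = 0.695688
Parallel (A, B, and [0.695688]): 1 − (1 − 0.785000)(1 − 0.867000)(1 − 0.695688) = 0.991298
Parallel (E and F): 1 − (1 − 0.960000)(1 − 0.838000) = 0.993520
Series ([0.991298] and [0.993520]): 0.991298 × 0.993520 = 0.9849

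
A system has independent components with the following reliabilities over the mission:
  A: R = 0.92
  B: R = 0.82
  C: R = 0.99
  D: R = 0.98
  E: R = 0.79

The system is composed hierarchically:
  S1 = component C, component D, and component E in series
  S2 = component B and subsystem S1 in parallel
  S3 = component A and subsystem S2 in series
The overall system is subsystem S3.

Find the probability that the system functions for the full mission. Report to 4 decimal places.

0.8813

Series (C, D, and E): 0.990000 × 0.980000 × 0.790000 = 0.766458
Parallel (B and [0.766458]): 1 − (1 − 0.820000)(1 − 0.766458) = 0.957962
Series (A and [0.957962]): 0.920000 × 0.957962 = 0.8813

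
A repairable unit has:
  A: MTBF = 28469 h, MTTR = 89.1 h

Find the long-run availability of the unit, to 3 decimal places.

0.997

A(A) = MTBF/(MTBF+MTTR) = 28469/(28469+89.1) = 0.997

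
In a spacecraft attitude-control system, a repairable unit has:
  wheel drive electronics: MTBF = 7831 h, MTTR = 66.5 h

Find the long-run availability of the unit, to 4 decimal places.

A(wheel drive electronics) = MTBF/(MTBF+MTTR) = 7831/(7831+66.5) = 0.9916

0.9916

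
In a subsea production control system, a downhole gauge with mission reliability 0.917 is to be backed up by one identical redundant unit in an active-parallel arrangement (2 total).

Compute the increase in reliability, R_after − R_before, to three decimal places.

0.076

R_before = 0.917
R_after = 1 − (1 − 0.917)^2 = 0.993
ΔR = 0.993 − 0.917 = 0.076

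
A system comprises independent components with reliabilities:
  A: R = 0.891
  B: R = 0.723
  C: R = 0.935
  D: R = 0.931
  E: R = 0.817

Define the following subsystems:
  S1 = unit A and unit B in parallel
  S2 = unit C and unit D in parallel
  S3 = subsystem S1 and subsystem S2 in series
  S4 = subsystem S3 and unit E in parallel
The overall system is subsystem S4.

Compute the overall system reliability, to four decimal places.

0.9937

Parallel (A and B): 1 − (1 − 0.891000)(1 − 0.723000) = 0.969807
Parallel (C and D): 1 − (1 − 0.935000)(1 − 0.931000) = 0.995515
Series ([0.969807] and [0.995515]): 0.969807 × 0.995515 = 0.965457
Parallel ([0.965457] and E): 1 − (1 − 0.965457)(1 − 0.817000) = 0.9937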